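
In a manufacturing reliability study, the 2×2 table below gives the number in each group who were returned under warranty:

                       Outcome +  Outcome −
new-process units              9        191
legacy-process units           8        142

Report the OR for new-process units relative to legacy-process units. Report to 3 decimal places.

OR ≈ 0.836

odds, new-process units = 9/191 = 0.04712
odds, legacy-process units = 8/142 = 0.05634
OR = 0.04712 / 0.05634 = 0.836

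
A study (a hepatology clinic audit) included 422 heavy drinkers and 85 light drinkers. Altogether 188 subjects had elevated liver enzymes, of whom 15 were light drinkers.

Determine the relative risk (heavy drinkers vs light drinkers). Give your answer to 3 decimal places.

heavy drinkers with the outcome: 188 − 15 = 173
heavy drinkers without the outcome: 422 − 173 = 249
light drinkers without the outcome: 85 − 15 = 70
risk, heavy drinkers = 173/422 = 0.4100
risk, light drinkers = 15/85 = 0.1765
RR = 0.4100 / 0.1765 = 2.323

2.323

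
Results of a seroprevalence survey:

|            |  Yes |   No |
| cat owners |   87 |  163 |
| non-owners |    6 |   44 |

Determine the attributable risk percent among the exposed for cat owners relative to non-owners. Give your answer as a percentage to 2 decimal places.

risk, cat owners = 87/250 = 0.3480
risk, non-owners = 6/50 = 0.1200
AR% = (0.3480 − 0.1200) / 0.3480 = 0.6552 → 65.52%

65.52%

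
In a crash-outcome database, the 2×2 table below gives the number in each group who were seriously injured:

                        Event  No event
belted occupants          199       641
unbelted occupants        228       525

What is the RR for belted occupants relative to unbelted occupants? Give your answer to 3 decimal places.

risk, belted occupants = 199/840 = 0.2369
risk, unbelted occupants = 228/753 = 0.3028
RR = 0.2369 / 0.3028 = 0.782

RR ≈ 0.782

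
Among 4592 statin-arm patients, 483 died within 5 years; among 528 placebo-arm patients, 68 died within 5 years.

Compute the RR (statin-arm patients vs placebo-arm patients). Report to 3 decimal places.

risk, statin-arm patients = 483/4592 = 0.1052
risk, placebo-arm patients = 68/528 = 0.1288
RR = 0.1052 / 0.1288 = 0.817

RR: 0.817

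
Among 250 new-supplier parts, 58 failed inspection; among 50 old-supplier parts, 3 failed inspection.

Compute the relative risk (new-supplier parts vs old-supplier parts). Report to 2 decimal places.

3.87

risk, new-supplier parts = 58/250 = 0.2320
risk, old-supplier parts = 3/50 = 0.0600
RR = 0.2320 / 0.0600 = 3.87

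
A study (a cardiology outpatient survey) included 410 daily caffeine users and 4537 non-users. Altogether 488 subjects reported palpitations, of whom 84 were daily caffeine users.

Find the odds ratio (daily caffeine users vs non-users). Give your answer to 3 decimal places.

2.636

daily caffeine users without the outcome: 410 − 84 = 326
non-users with the outcome: 488 − 84 = 404
non-users without the outcome: 4537 − 404 = 4133
OR = (84 × 4133) / (326 × 404) = 347172/131704 ≈ 2.636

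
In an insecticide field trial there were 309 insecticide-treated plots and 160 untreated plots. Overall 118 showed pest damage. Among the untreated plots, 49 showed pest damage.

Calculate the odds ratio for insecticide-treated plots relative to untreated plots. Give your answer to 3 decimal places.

insecticide-treated plots with the outcome: 118 − 49 = 69
insecticide-treated plots without the outcome: 309 − 69 = 240
untreated plots without the outcome: 160 − 49 = 111
OR = (69 × 111) / (240 × 49) = 7659/11760 ≈ 0.651

OR = 0.651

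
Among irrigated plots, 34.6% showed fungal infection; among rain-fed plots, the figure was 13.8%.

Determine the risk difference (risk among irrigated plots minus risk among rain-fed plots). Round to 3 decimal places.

risk difference = 0.3460 − 0.1380 = 0.208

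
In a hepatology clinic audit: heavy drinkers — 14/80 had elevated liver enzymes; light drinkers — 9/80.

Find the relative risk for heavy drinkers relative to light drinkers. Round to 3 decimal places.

risk, heavy drinkers = 14/80 = 0.1750
risk, light drinkers = 9/80 = 0.1125
RR = 0.1750 / 0.1125 = 1.556

1.556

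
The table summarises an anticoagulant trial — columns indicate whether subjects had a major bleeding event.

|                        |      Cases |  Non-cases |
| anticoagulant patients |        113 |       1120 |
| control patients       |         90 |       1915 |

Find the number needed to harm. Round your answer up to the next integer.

NNH = 22

risk, anticoagulant patients = 113/1233 = 0.091646
risk, control patients = 90/2005 = 0.044888
absolute risk difference = 0.046759
1 / 0.046759 = 21.386 → round up → 22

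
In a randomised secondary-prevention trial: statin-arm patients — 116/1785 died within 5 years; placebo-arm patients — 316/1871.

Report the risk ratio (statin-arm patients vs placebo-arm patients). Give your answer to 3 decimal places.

risk, statin-arm patients = 116/1785 = 0.0650
risk, placebo-arm patients = 316/1871 = 0.1689
RR = 0.0650 / 0.1689 = 0.385

0.385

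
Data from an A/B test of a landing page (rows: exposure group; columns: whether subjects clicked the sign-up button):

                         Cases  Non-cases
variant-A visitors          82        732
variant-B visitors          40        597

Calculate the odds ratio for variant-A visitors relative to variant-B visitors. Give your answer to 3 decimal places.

odds, variant-A visitors = 82/732 = 0.1120
odds, variant-B visitors = 40/597 = 0.0670
OR = 0.1120 / 0.0670 = 1.672

1.672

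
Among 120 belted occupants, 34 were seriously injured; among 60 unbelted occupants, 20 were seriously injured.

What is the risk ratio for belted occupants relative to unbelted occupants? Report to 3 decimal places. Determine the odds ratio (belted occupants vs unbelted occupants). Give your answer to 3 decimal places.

risk, belted occupants = 34/120 = 0.2833
risk, unbelted occupants = 20/60 = 0.3333
RR = 0.2833 / 0.3333 = 0.850
OR = (34 × 40) / (86 × 20) = 1360/1720 ≈ 0.791

RR = 0.850; OR = 0.791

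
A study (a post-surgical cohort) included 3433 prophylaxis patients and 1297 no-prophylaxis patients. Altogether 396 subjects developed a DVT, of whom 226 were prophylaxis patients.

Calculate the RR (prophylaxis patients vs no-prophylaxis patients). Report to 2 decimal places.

prophylaxis patients without the outcome: 3433 − 226 = 3207
no-prophylaxis patients with the outcome: 396 − 226 = 170
no-prophylaxis patients without the outcome: 1297 − 170 = 1127
risk, prophylaxis patients = 226/3433 = 0.0658
risk, no-prophylaxis patients = 170/1297 = 0.1311
RR = 0.0658 / 0.1311 = 0.50

RR = 0.50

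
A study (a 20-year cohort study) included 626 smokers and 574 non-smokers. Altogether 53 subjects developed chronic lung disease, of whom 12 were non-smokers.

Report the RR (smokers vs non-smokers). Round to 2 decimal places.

3.13

smokers with the outcome: 53 − 12 = 41
smokers without the outcome: 626 − 41 = 585
non-smokers without the outcome: 574 − 12 = 562
risk, smokers = 41/626 = 0.06550
risk, non-smokers = 12/574 = 0.02091
RR = 0.06550 / 0.02091 = 3.13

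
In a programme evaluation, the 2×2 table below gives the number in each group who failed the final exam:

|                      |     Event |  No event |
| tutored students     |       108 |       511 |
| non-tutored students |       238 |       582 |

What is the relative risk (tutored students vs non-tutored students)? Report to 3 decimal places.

risk, tutored students = 108/619 = 0.1745
risk, non-tutored students = 238/820 = 0.2902
RR = 0.1745 / 0.2902 = 0.601

0.601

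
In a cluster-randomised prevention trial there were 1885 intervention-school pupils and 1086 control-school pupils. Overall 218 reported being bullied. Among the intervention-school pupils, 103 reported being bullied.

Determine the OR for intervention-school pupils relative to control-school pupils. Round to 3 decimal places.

OR ≈ 0.488

intervention-school pupils without the outcome: 1885 − 103 = 1782
control-school pupils with the outcome: 218 − 103 = 115
control-school pupils without the outcome: 1086 − 115 = 971
odds, intervention-school pupils = 103/1782 = 0.0578
odds, control-school pupils = 115/971 = 0.1184
OR = 0.0578 / 0.1184 = 0.488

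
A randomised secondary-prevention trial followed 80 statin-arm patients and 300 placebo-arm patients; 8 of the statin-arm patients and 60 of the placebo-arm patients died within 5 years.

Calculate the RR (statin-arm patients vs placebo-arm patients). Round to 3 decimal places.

0.500

risk, statin-arm patients = 8/80 = 0.1000
risk, placebo-arm patients = 60/300 = 0.2000
RR = 0.1000 / 0.2000 = 0.500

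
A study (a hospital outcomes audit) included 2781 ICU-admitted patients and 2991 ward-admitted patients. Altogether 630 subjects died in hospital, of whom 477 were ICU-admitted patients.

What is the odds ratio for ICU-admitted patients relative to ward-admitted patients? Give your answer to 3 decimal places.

OR = 3.840

ICU-admitted patients without the outcome: 2781 − 477 = 2304
ward-admitted patients with the outcome: 630 − 477 = 153
ward-admitted patients without the outcome: 2991 − 153 = 2838
OR = (477 × 2838) / (2304 × 153) = 1353726/352512 ≈ 3.840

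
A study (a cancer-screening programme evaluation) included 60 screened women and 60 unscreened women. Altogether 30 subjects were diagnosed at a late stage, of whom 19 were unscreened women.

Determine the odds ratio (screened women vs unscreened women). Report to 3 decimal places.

0.484

screened women with the outcome: 30 − 19 = 11
screened women without the outcome: 60 − 11 = 49
unscreened women without the outcome: 60 − 19 = 41
OR = (11 × 41) / (49 × 19) = 451/931 ≈ 0.484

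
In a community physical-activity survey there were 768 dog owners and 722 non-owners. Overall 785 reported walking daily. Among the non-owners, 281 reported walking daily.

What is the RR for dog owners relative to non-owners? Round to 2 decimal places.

dog owners with the outcome: 785 − 281 = 504
dog owners without the outcome: 768 − 504 = 264
non-owners without the outcome: 722 − 281 = 441
risk, dog owners = 504/768 = 0.6562
risk, non-owners = 281/722 = 0.3892
RR = 0.6562 / 0.3892 = 1.69

RR ≈ 1.69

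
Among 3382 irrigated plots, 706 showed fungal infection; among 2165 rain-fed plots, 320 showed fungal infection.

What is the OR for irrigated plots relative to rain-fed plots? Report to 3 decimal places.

odds, irrigated plots = 706/2676 = 0.2638
odds, rain-fed plots = 320/1845 = 0.1734
OR = 0.2638 / 0.1734 = 1.521

OR = 1.521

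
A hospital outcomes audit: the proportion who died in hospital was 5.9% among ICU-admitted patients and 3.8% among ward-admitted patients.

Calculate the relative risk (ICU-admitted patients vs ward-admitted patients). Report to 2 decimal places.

RR = 0.05900 / 0.03800 = 1.55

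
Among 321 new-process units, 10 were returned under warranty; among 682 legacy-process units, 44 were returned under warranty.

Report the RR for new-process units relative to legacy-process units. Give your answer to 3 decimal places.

risk, new-process units = 10/321 = 0.03115
risk, legacy-process units = 44/682 = 0.06452
RR = 0.03115 / 0.06452 = 0.483

RR ≈ 0.483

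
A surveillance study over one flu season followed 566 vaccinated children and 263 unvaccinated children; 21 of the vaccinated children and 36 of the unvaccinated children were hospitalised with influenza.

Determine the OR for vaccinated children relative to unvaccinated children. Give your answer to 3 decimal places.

OR = (21 × 227) / (545 × 36) = 4767/19620 ≈ 0.243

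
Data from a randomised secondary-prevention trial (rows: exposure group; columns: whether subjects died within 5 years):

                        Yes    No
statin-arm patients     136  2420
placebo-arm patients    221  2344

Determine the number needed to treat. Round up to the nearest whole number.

risk, statin-arm patients = 136/2556 = 0.053208
risk, placebo-arm patients = 221/2565 = 0.086160
absolute risk difference = 0.032952
1 / 0.032952 = 30.347 → round up → 31

NNT = 31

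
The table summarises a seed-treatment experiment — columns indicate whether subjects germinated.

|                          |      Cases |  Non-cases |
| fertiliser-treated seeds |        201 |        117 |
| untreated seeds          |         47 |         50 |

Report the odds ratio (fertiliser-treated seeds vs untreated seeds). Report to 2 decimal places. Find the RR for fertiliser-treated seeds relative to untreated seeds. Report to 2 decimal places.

odds, fertiliser-treated seeds = 201/117 = 1.7179
odds, untreated seeds = 47/50 = 0.9400
OR = 1.7179 / 0.9400 = 1.83
risk, fertiliser-treated seeds = 201/318 = 0.6321
risk, untreated seeds = 47/97 = 0.4845
RR = 0.6321 / 0.4845 = 1.30

OR = 1.83; RR = 1.30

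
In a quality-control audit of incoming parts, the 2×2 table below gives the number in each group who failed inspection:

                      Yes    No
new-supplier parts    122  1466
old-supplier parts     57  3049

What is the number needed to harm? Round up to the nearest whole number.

risk, new-supplier parts = 122/1588 = 0.076826
risk, old-supplier parts = 57/3106 = 0.018352
absolute risk difference = 0.058475
1 / 0.058475 = 17.101 → round up → 18

18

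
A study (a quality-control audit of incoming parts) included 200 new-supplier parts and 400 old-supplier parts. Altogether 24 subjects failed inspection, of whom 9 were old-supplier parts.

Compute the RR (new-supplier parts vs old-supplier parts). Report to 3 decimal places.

3.333

new-supplier parts with the outcome: 24 − 9 = 15
new-supplier parts without the outcome: 200 − 15 = 185
old-supplier parts without the outcome: 400 − 9 = 391
risk, new-supplier parts = 15/200 = 0.07500
risk, old-supplier parts = 9/400 = 0.02250
RR = 0.07500 / 0.02250 = 3.333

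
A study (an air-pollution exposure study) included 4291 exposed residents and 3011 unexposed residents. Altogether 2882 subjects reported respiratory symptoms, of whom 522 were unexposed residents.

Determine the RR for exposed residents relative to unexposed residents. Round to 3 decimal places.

RR = 3.172

exposed residents with the outcome: 2882 − 522 = 2360
exposed residents without the outcome: 4291 − 2360 = 1931
unexposed residents without the outcome: 3011 − 522 = 2489
risk, exposed residents = 2360/4291 = 0.5500
risk, unexposed residents = 522/3011 = 0.1734
RR = 0.5500 / 0.1734 = 3.172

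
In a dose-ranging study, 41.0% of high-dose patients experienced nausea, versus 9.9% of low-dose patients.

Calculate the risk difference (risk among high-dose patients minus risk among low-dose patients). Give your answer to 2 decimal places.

risk difference = 0.4100 − 0.0990 = 0.31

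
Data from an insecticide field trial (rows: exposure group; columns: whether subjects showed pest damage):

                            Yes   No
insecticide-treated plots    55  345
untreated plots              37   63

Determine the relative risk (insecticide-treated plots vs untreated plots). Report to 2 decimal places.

RR: 0.37

risk, insecticide-treated plots = 55/400 = 0.1375
risk, untreated plots = 37/100 = 0.3700
RR = 0.1375 / 0.3700 = 0.37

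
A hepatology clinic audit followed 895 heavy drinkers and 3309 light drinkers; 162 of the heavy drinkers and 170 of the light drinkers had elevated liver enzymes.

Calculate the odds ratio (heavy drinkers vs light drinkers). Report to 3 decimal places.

OR = (162 × 3139) / (733 × 170) = 508518/124610 ≈ 4.081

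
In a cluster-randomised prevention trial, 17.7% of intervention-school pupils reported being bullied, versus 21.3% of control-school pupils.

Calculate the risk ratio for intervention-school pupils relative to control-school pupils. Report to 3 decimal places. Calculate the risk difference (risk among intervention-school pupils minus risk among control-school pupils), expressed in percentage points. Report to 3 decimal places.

RR = 0.1770 / 0.2130 = 0.831
risk difference = 0.1770 − 0.2130 = -0.0360 → -3.600 percentage points

RR = 0.831; RD = -3.600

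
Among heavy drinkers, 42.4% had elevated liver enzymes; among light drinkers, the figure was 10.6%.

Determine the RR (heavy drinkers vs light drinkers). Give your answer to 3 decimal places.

RR = 0.4240 / 0.1060 = 4.000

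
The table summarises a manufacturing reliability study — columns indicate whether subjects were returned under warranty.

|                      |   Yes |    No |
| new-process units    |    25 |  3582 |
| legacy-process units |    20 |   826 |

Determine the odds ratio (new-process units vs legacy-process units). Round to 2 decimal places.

OR = (25 × 826) / (3582 × 20) = 20650/71640 ≈ 0.29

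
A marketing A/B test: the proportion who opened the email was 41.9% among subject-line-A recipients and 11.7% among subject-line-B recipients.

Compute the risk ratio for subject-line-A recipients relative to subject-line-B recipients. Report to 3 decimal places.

RR = 0.4190 / 0.1170 = 3.581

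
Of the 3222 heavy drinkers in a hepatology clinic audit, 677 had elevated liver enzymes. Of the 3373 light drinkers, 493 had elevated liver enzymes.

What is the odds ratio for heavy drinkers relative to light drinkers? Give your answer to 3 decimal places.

OR = (677 × 2880) / (2545 × 493) = 1949760/1254685 ≈ 1.554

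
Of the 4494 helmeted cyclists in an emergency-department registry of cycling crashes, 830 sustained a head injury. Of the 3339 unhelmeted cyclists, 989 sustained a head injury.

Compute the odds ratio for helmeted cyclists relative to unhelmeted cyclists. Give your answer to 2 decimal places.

OR = (830 × 2350) / (3664 × 989) = 1950500/3623696 ≈ 0.54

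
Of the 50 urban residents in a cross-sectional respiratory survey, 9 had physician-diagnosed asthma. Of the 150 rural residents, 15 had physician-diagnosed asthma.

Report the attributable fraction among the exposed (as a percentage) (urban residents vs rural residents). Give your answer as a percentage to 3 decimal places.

44.444%

risk, urban residents = 9/50 = 0.1800
risk, rural residents = 15/150 = 0.1000
AR% = (0.1800 − 0.1000) / 0.1800 = 0.4444 → 44.444%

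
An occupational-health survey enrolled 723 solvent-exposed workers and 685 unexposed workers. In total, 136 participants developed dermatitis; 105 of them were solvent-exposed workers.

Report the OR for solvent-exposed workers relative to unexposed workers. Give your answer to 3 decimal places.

3.584

solvent-exposed workers without the outcome: 723 − 105 = 618
unexposed workers with the outcome: 136 − 105 = 31
unexposed workers without the outcome: 685 − 31 = 654
odds, solvent-exposed workers = 105/618 = 0.16990
odds, unexposed workers = 31/654 = 0.04740
OR = 0.16990 / 0.04740 = 3.584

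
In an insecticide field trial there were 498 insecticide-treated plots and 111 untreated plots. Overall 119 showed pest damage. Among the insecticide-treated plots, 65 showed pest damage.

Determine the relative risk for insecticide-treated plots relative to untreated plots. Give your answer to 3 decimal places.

0.268

insecticide-treated plots without the outcome: 498 − 65 = 433
untreated plots with the outcome: 119 − 65 = 54
untreated plots without the outcome: 111 − 54 = 57
risk, insecticide-treated plots = 65/498 = 0.1305
risk, untreated plots = 54/111 = 0.4865
RR = 0.1305 / 0.4865 = 0.268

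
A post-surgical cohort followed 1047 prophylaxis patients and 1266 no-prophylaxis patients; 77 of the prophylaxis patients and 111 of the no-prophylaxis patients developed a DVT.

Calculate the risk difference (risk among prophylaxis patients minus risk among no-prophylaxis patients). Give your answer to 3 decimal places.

-0.014

risk, prophylaxis patients = 77/1047 = 0.0735
risk, no-prophylaxis patients = 111/1266 = 0.0877
risk difference = 0.0735 − 0.0877 = -0.014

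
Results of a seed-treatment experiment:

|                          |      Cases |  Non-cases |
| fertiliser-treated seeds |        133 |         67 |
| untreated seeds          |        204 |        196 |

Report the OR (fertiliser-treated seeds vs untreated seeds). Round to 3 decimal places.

OR = (133 × 196) / (67 × 204) = 26068/13668 ≈ 1.907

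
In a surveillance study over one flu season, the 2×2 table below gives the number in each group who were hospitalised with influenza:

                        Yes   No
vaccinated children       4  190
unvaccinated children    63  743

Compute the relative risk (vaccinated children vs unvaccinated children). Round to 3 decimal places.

RR ≈ 0.264

risk, vaccinated children = 4/194 = 0.02062
risk, unvaccinated children = 63/806 = 0.07816
RR = 0.02062 / 0.07816 = 0.264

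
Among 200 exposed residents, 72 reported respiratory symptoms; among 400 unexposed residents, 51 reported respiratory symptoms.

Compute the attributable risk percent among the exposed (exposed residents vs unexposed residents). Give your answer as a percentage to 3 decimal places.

risk, exposed residents = 72/200 = 0.3600
risk, unexposed residents = 51/400 = 0.1275
AR% = (0.3600 − 0.1275) / 0.3600 = 0.6458 → 64.583%

AR%: 64.583%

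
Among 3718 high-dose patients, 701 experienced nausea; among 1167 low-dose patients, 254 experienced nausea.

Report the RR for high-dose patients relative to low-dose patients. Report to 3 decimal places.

risk, high-dose patients = 701/3718 = 0.1885
risk, low-dose patients = 254/1167 = 0.2177
RR = 0.1885 / 0.2177 = 0.866

RR = 0.866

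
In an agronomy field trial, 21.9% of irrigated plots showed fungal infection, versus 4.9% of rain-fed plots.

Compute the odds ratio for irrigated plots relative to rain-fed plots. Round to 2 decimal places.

OR ≈ 5.44

odds, irrigated plots = 0.21900/0.78100 = 0.28041
odds, rain-fed plots = 0.04900/0.95100 = 0.05152
OR = 0.28041 / 0.05152 = 5.44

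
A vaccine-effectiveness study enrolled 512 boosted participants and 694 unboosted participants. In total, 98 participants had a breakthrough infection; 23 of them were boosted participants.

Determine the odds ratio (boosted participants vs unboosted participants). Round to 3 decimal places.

0.388

boosted participants without the outcome: 512 − 23 = 489
unboosted participants with the outcome: 98 − 23 = 75
unboosted participants without the outcome: 694 − 75 = 619
OR = (23 × 619) / (489 × 75) = 14237/36675 ≈ 0.388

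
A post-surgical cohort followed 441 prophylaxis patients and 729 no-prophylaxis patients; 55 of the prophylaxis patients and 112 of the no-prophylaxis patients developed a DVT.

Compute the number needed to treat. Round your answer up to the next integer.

NNT = 35

risk, prophylaxis patients = 55/441 = 0.124717
risk, no-prophylaxis patients = 112/729 = 0.153635
absolute risk difference = 0.028919
1 / 0.028919 = 34.579 → round up → 35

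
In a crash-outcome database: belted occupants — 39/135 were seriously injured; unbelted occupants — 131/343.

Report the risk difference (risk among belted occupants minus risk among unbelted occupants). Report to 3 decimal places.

risk, belted occupants = 39/135 = 0.2889
risk, unbelted occupants = 131/343 = 0.3819
risk difference = 0.2889 − 0.3819 = -0.093

RD = -0.093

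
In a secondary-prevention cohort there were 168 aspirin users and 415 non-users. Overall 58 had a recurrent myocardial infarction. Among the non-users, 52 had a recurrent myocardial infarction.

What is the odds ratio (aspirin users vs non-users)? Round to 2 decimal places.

aspirin users with the outcome: 58 − 52 = 6
aspirin users without the outcome: 168 − 6 = 162
non-users without the outcome: 415 − 52 = 363
odds, aspirin users = 6/162 = 0.03704
odds, non-users = 52/363 = 0.14325
OR = 0.03704 / 0.14325 = 0.26

0.26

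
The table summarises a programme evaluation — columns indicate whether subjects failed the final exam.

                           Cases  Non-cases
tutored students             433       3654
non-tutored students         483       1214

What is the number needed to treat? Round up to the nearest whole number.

6

risk, tutored students = 433/4087 = 0.105946
risk, non-tutored students = 483/1697 = 0.284620
absolute risk difference = 0.178674
1 / 0.178674 = 5.597 → round up → 6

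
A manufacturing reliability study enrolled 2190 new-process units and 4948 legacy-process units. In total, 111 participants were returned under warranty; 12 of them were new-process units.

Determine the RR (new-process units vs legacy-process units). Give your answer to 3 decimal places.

RR: 0.274

new-process units without the outcome: 2190 − 12 = 2178
legacy-process units with the outcome: 111 − 12 = 99
legacy-process units without the outcome: 4948 − 99 = 4849
risk, new-process units = 12/2190 = 0.00548
risk, legacy-process units = 99/4948 = 0.02001
RR = 0.00548 / 0.02001 = 0.274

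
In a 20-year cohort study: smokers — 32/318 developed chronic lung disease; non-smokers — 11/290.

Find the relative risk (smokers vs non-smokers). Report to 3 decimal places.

risk, smokers = 32/318 = 0.10063
risk, non-smokers = 11/290 = 0.03793
RR = 0.10063 / 0.03793 = 2.653

2.653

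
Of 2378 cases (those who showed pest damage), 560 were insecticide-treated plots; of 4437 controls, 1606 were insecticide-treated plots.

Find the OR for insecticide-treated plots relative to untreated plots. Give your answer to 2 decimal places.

OR = (560 × 2831) / (1606 × 1818) = 1585360/2919708 ≈ 0.54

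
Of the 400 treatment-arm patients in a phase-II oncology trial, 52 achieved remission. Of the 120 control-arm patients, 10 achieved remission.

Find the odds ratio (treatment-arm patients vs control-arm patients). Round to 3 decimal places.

1.644

odds, treatment-arm patients = 52/348 = 0.1494
odds, control-arm patients = 10/110 = 0.0909
OR = 0.1494 / 0.0909 = 1.644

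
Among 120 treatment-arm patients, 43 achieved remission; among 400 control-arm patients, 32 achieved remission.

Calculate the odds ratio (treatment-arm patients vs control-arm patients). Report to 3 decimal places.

OR = (43 × 368) / (77 × 32) = 15824/2464 ≈ 6.422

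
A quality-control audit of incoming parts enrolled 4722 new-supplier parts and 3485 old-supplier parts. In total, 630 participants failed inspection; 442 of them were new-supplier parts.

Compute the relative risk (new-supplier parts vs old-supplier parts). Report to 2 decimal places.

RR = 1.74

new-supplier parts without the outcome: 4722 − 442 = 4280
old-supplier parts with the outcome: 630 − 442 = 188
old-supplier parts without the outcome: 3485 − 188 = 3297
risk, new-supplier parts = 442/4722 = 0.0936
risk, old-supplier parts = 188/3485 = 0.0539
RR = 0.0936 / 0.0539 = 1.74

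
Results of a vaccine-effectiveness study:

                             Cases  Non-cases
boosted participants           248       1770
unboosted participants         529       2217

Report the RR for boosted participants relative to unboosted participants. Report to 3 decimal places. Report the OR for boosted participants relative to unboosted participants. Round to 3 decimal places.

risk, boosted participants = 248/2018 = 0.1229
risk, unboosted participants = 529/2746 = 0.1926
RR = 0.1229 / 0.1926 = 0.638
OR = (248 × 2217) / (1770 × 529) = 549816/936330 ≈ 0.587

RR = 0.638; OR = 0.587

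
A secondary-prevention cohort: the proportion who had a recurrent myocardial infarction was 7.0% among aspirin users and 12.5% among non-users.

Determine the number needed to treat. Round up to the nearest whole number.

absolute risk difference = 0.055000
1 / 0.055000 = 18.182 → round up → 19

NNT ≈ 19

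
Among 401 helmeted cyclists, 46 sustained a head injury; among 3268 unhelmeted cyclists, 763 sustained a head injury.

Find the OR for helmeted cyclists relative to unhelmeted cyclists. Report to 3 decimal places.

OR ≈ 0.425

odds, helmeted cyclists = 46/355 = 0.1296
odds, unhelmeted cyclists = 763/2505 = 0.3046
OR = 0.1296 / 0.3046 = 0.425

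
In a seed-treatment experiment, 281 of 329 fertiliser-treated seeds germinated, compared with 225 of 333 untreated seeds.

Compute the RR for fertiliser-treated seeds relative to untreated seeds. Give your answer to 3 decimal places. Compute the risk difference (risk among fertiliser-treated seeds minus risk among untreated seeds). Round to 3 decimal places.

RR = 1.264; RD = 0.178

risk, fertiliser-treated seeds = 281/329 = 0.8541
risk, untreated seeds = 225/333 = 0.6757
RR = 0.8541 / 0.6757 = 1.264
risk difference = 0.8541 − 0.6757 = 0.178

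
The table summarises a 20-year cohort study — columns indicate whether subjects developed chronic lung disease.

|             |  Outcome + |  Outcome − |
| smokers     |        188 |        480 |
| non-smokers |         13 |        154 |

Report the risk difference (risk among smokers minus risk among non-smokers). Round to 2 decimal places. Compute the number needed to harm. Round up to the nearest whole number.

risk, smokers = 188/668 = 0.2814
risk, non-smokers = 13/167 = 0.0778
risk difference = 0.2814 − 0.0778 = 0.20
absolute risk difference = 0.203593
1 / 0.203593 = 4.912 → round up → 5

RD = 0.20; NNH = 5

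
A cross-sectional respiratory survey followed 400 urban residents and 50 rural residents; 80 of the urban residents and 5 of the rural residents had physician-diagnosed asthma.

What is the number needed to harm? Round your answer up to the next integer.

risk, urban residents = 80/400 = 0.200000
risk, rural residents = 5/50 = 0.100000
absolute risk difference = 0.100000
1 / 0.100000 = 10.000 → round up → 10

NNH = 10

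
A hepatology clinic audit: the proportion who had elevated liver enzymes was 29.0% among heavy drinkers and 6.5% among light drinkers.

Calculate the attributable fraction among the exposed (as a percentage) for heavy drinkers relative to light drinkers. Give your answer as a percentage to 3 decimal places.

AR% = (0.2900 − 0.0650) / 0.2900 = 0.7759 → 77.586%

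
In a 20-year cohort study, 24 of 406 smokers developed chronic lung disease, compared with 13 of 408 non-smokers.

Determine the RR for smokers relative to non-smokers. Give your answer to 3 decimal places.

risk, smokers = 24/406 = 0.05911
risk, non-smokers = 13/408 = 0.03186
RR = 0.05911 / 0.03186 = 1.855

1.855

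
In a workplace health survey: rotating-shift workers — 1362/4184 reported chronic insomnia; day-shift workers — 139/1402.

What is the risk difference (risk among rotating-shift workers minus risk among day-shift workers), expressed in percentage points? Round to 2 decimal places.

risk, rotating-shift workers = 1362/4184 = 0.3255
risk, day-shift workers = 139/1402 = 0.0991
risk difference = 0.3255 − 0.0991 = 0.2264 → 22.64 percentage points

22.64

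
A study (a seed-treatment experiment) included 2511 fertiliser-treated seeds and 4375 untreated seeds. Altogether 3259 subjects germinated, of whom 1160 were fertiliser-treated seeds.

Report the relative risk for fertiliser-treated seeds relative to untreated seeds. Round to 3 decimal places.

fertiliser-treated seeds without the outcome: 2511 − 1160 = 1351
untreated seeds with the outcome: 3259 − 1160 = 2099
untreated seeds without the outcome: 4375 − 2099 = 2276
risk, fertiliser-treated seeds = 1160/2511 = 0.4620
risk, untreated seeds = 2099/4375 = 0.4798
RR = 0.4620 / 0.4798 = 0.963

0.963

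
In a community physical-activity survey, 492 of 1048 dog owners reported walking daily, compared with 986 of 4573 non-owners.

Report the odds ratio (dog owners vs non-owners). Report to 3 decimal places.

OR ≈ 3.219

odds, dog owners = 492/556 = 0.8849
odds, non-owners = 986/3587 = 0.2749
OR = 0.8849 / 0.2749 = 3.219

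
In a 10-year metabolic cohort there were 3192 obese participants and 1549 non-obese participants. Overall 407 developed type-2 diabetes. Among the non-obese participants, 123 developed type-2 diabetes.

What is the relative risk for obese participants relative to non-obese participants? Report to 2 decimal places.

obese participants with the outcome: 407 − 123 = 284
obese participants without the outcome: 3192 − 284 = 2908
non-obese participants without the outcome: 1549 − 123 = 1426
risk, obese participants = 284/3192 = 0.0890
risk, non-obese participants = 123/1549 = 0.0794
RR = 0.0890 / 0.0794 = 1.12

RR: 1.12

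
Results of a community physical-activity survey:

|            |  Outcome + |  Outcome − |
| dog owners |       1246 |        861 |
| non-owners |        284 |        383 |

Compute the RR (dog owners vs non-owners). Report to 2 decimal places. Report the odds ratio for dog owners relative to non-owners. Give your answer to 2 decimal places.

RR = 1.39; OR = 1.95

risk, dog owners = 1246/2107 = 0.5914
risk, non-owners = 284/667 = 0.4258
RR = 0.5914 / 0.4258 = 1.39
odds, dog owners = 1246/861 = 1.4472
odds, non-owners = 284/383 = 0.7415
OR = 1.4472 / 0.7415 = 1.95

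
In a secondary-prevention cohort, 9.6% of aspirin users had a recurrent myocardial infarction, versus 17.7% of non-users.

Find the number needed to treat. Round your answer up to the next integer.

absolute risk difference = 0.081000
1 / 0.081000 = 12.346 → round up → 13

NNT ≈ 13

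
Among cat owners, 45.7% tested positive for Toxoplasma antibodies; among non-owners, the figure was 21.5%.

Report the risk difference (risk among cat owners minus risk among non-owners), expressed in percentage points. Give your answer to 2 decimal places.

RD = 24.20

risk difference = 0.4570 − 0.2150 = 0.2420 → 24.20 percentage points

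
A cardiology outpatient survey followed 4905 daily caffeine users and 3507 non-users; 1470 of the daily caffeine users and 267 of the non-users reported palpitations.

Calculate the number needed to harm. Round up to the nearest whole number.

risk, daily caffeine users = 1470/4905 = 0.299694
risk, non-users = 267/3507 = 0.076133
absolute risk difference = 0.223561
1 / 0.223561 = 4.473 → round up → 5

5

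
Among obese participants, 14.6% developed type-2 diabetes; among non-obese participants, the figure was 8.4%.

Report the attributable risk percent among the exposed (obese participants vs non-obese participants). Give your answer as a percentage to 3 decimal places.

AR% = (0.1460 − 0.0840) / 0.1460 = 0.4247 → 42.466%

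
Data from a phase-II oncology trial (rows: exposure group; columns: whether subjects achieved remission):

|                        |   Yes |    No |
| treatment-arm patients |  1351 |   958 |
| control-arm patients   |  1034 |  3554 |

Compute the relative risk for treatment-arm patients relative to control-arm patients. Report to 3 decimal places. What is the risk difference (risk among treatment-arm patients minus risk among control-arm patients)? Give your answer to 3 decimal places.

RR = 2.596; RD = 0.360

risk, treatment-arm patients = 1351/2309 = 0.5851
risk, control-arm patients = 1034/4588 = 0.2254
RR = 0.5851 / 0.2254 = 2.596
risk difference = 0.5851 − 0.2254 = 0.360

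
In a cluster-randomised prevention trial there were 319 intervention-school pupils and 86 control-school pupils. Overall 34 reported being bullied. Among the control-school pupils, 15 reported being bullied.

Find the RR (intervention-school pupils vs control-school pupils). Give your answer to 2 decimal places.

intervention-school pupils with the outcome: 34 − 15 = 19
intervention-school pupils without the outcome: 319 − 19 = 300
control-school pupils without the outcome: 86 − 15 = 71
risk, intervention-school pupils = 19/319 = 0.0596
risk, control-school pupils = 15/86 = 0.1744
RR = 0.0596 / 0.1744 = 0.34

0.34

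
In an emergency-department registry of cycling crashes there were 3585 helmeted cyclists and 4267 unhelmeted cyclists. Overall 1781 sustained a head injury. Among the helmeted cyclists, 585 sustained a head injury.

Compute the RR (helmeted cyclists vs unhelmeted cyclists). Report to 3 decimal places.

RR = 0.582

helmeted cyclists without the outcome: 3585 − 585 = 3000
unhelmeted cyclists with the outcome: 1781 − 585 = 1196
unhelmeted cyclists without the outcome: 4267 − 1196 = 3071
risk, helmeted cyclists = 585/3585 = 0.1632
risk, unhelmeted cyclists = 1196/4267 = 0.2803
RR = 0.1632 / 0.2803 = 0.582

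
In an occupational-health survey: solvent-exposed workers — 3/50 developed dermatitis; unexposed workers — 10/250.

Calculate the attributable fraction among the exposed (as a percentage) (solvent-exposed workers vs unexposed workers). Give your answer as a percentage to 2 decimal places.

AR%: 33.33%

risk, solvent-exposed workers = 3/50 = 0.06000
risk, unexposed workers = 10/250 = 0.04000
AR% = (0.06000 − 0.04000) / 0.06000 = 0.3333 → 33.33%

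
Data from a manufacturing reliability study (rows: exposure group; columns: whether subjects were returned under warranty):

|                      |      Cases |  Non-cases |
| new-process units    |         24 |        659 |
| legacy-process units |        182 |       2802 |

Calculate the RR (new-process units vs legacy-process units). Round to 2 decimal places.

RR ≈ 0.58

risk, new-process units = 24/683 = 0.03514
risk, legacy-process units = 182/2984 = 0.06099
RR = 0.03514 / 0.06099 = 0.58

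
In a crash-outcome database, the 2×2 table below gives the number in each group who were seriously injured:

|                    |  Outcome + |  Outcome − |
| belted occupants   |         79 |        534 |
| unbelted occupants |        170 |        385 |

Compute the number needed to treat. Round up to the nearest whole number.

6

risk, belted occupants = 79/613 = 0.128874
risk, unbelted occupants = 170/555 = 0.306306
absolute risk difference = 0.177432
1 / 0.177432 = 5.636 → round up → 6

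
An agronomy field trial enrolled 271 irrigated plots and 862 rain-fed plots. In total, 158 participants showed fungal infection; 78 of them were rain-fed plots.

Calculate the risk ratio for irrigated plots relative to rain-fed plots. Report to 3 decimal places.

RR ≈ 3.262

irrigated plots with the outcome: 158 − 78 = 80
irrigated plots without the outcome: 271 − 80 = 191
rain-fed plots without the outcome: 862 − 78 = 784
risk, irrigated plots = 80/271 = 0.2952
risk, rain-fed plots = 78/862 = 0.0905
RR = 0.2952 / 0.0905 = 3.262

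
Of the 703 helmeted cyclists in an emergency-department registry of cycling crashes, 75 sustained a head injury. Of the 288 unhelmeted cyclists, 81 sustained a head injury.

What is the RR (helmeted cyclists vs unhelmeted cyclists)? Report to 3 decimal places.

risk, helmeted cyclists = 75/703 = 0.1067
risk, unhelmeted cyclists = 81/288 = 0.2812
RR = 0.1067 / 0.2812 = 0.379

RR ≈ 0.379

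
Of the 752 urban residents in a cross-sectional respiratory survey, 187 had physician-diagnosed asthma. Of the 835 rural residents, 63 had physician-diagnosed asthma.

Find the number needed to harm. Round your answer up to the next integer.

risk, urban residents = 187/752 = 0.248670
risk, rural residents = 63/835 = 0.075449
absolute risk difference = 0.173221
1 / 0.173221 = 5.773 → round up → 6

6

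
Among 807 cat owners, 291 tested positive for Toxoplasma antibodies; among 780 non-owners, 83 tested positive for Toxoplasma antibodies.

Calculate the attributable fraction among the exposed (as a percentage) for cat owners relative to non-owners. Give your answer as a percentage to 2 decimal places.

70.49%

risk, cat owners = 291/807 = 0.3606
risk, non-owners = 83/780 = 0.1064
AR% = (0.3606 − 0.1064) / 0.3606 = 0.7049 → 70.49%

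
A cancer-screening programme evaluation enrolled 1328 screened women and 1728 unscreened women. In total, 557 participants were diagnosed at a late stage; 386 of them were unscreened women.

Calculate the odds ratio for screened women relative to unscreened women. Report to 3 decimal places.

OR ≈ 0.514

screened women with the outcome: 557 − 386 = 171
screened women without the outcome: 1328 − 171 = 1157
unscreened women without the outcome: 1728 − 386 = 1342
odds, screened women = 171/1157 = 0.1478
odds, unscreened women = 386/1342 = 0.2876
OR = 0.1478 / 0.2876 = 0.514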